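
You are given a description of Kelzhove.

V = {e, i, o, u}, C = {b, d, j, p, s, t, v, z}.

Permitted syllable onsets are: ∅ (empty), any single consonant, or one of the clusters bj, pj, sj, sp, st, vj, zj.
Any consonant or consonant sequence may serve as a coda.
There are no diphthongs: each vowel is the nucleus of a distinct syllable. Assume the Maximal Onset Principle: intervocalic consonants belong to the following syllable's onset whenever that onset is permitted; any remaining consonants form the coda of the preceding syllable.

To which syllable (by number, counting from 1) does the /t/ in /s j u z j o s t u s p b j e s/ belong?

Nuclei (vowels): u, o, u, e → 4 syllables.
σ1/σ2 boundary: /zj/ — entire cluster is a permitted onset → onset /zj/, coda ∅.
σ2/σ3 boundary: /st/ is a licit onset in full, so it all attaches to the next syllable.
σ3/σ4 boundary: /spbj/; trying suffixes from longest down, /bj/ is the first permitted one, so coda /sp/ | onset /bj/.
Syllabification: sju.zjo.stusp.bjes.
The /t/ is in the onset of syllable 3 (/stusp/).

3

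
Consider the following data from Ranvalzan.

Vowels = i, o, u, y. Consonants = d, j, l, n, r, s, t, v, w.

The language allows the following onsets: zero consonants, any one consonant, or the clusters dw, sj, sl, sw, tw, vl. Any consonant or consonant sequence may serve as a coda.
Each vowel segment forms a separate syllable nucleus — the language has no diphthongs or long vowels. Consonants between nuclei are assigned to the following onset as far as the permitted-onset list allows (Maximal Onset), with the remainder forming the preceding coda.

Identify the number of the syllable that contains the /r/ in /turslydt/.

The vowels are u, y — 2 nuclei, so 2 syllables.
V1 /u/ – V2 /y/: /rsl/; trying suffixes from longest down, /sl/ is the first permitted one, so coda /r/ | onset /sl/.
Putting it together: tur.slydt.
The /r/ is in the coda of syllable 1 (/tur/).

1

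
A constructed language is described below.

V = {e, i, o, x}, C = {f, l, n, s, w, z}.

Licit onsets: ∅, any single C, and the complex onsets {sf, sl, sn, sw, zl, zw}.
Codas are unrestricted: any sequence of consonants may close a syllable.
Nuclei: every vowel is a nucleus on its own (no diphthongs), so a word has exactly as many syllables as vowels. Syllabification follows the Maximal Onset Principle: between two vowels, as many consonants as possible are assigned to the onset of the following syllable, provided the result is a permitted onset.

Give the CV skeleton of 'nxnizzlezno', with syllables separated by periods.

Vowels present: x, i, e, o; each is a nucleus, giving 4 syllables.
V1 /x/ – V2 /i/: just /n/ — single C goes to the following onset.
V2 /i/ – V3 /e/: cluster /zzl/ — the longest permitted-onset suffix is /zl/; onset = /zl/, preceding coda = /z/.
V3 /e/ – V4 /o/: cluster /zn/ — the longest permitted-onset suffix is /n/; onset = /n/, preceding coda = /z/.
Syllabification: nx.niz.zlez.no.
Mapping each syllable to C/V: /nx/ → CV, /niz/ → CVC, /zlez/ → CCVC, /no/ → CV.

CV.CVC.CCVC.CV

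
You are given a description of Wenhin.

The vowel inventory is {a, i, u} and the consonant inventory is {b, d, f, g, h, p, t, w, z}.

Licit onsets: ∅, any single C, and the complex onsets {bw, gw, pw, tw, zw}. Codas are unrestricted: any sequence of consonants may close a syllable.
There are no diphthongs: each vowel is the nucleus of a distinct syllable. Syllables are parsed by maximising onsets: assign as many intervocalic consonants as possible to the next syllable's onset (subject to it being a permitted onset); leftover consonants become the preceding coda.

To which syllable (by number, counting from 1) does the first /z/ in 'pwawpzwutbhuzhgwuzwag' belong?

Nuclei (vowels): a, u, u, u, a → 5 syllables.
Between /a/ (V1) and /u/ (V2): /wpzw/ splits as /wp/ + /zw/ (/zw/ is the longest suffix that is a licit onset).
Between /u/ (V2) and /u/ (V3): cluster /tbh/ — the longest permitted-onset suffix is /h/; onset = /h/, preceding coda = /tb/.
Between /u/ (V3) and /u/ (V4): /zhgw/ splits as /zh/ + /gw/ (/gw/ is the longest suffix that is a licit onset).
Between /u/ (V4) and /a/ (V5): /zw/ — entire cluster is a permitted onset → onset /zw/, coda ∅.
Result: pwawp.zwutb.huzh.gwu.zwag.
The first /z/ is in the onset of syllable 2 (/zwutb/).

2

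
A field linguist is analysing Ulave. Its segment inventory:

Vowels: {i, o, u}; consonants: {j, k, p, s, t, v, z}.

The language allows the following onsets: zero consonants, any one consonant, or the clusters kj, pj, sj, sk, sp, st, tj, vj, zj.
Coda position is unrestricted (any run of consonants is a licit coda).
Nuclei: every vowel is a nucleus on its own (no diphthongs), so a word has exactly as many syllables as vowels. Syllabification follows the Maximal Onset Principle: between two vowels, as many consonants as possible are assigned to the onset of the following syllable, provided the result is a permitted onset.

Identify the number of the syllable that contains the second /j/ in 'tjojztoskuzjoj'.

The vowels are o, o, u, o — 4 nuclei, so 4 syllables.
/o…o/ gap (V1→V2): cluster /jzt/ — the longest permitted-onset suffix is /t/; onset = /t/, preceding coda = /jz/.
/o…u/ gap (V2→V3): /sk/ — entire cluster is a permitted onset → onset /sk/, coda ∅.
/u…o/ gap (V3→V4): cluster /zj/ — /zj/ is itself a permitted onset, so the whole cluster goes right; preceding coda = ∅.
Putting it together: tjojz.to.sku.zjoj.
The second /j/ is in the coda of syllable 1 (/tjojz/).

1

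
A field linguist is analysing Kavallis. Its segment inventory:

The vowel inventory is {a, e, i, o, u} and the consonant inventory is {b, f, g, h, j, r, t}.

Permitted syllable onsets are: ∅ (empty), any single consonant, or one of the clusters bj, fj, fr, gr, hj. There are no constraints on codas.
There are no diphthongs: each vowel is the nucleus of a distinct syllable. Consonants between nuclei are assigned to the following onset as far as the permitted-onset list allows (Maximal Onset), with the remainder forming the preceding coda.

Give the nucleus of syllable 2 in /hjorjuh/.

Nuclei (vowels): o, u → 2 syllables.
The second nucleus (vowel 2 from the left) is /u/.

u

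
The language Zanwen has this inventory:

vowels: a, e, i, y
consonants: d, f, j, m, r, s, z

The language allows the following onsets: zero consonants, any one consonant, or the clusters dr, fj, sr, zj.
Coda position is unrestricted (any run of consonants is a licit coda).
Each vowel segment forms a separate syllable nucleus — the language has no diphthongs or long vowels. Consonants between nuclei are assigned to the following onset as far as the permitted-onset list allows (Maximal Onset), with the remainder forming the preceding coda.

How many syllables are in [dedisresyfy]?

The vowels are e, i, e, y, y — 5 nuclei, so 5 syllables.

5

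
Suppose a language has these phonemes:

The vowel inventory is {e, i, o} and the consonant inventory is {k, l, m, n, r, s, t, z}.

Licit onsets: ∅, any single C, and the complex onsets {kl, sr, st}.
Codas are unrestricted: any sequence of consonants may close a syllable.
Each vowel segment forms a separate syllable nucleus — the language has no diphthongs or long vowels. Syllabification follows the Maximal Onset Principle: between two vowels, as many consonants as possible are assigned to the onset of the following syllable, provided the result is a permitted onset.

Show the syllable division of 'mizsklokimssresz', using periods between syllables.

Vowels present: i, o, i, e; each is a nucleus, giving 4 syllables.
V1 /i/ – V2 /o/: cluster /zskl/ — the longest permitted-onset suffix is /kl/; onset = /kl/, preceding coda = /zs/.
V2 /o/ – V3 /i/: /k/ → onset of the next syllable (single consonants are always licit onsets).
V3 /i/ – V4 /e/: /mssr/ splits as /ms/ + /sr/ (/sr/ is the longest suffix that is a licit onset).

mizs.klo.kims.sresz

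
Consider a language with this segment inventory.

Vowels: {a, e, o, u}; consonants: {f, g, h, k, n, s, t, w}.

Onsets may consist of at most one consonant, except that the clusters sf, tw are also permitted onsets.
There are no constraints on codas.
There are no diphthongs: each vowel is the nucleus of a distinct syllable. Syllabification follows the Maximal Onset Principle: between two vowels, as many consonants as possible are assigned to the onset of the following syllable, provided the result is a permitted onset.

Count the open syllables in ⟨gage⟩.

The vowels are a, e — 2 nuclei, so 2 syllables.
V1 /a/ – V2 /e/: just /g/ — single C goes to the following onset.
So the parse is ga.ge.
Classifying each syllable: /ga/ (open), /ge/ (open).
Open syllables: 2.

2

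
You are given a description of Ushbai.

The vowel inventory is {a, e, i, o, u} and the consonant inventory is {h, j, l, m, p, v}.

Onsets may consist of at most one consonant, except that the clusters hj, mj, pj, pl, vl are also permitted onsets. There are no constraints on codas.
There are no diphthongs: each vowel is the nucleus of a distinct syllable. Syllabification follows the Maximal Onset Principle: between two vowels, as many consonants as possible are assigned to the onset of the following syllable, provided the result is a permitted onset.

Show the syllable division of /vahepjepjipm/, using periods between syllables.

va.he.pje.pjipm

Vowels present: a, e, e, i; each is a nucleus, giving 4 syllables.
σ1/σ2 boundary: /h/ → onset of the next syllable (single consonants are always licit onsets).
σ2/σ3 boundary: /pj/ is a licit onset in full, so it all attaches to the next syllable.
σ3/σ4 boundary: /pj/ is a licit onset in full, so it all attaches to the next syllable.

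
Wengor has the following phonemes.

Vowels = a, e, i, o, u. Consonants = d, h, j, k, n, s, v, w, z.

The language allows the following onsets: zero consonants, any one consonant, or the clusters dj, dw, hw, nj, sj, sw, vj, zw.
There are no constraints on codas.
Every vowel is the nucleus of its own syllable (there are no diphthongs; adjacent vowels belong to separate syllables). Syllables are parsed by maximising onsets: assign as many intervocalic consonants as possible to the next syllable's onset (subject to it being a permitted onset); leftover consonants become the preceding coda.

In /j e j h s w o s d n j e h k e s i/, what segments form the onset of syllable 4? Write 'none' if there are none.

k

The vowels are e, o, e, e, i — 5 nuclei, so 5 syllables.
/e…o/ gap (V1→V2): /jhsw/ — longest licit onset from the right is /sw/, leaving /jh/ as coda.
/o…e/ gap (V2→V3): cluster /sdnj/ — the longest permitted-onset suffix is /nj/; onset = /nj/, preceding coda = /sd/.
/e…e/ gap (V3→V4): /hk/ splits as /h/ + /k/ (/k/ is the longest suffix that is a licit onset).
/e…i/ gap (V4→V5): just /s/ — single C goes to the following onset.
Result: jejh.swosd.njeh.ke.si.
Syllable 4 is /ke/: onset /k/, nucleus /e/, coda ∅.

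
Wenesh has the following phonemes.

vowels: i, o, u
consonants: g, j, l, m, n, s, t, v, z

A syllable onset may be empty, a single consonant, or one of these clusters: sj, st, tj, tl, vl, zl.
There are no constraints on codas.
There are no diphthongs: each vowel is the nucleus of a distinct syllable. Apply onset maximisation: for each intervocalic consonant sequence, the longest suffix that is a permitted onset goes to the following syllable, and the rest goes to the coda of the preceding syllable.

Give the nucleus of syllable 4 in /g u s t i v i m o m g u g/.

Nuclei (vowels): u, i, i, o, u → 5 syllables.
The fourth nucleus (vowel 4 from the left) is /o/.

o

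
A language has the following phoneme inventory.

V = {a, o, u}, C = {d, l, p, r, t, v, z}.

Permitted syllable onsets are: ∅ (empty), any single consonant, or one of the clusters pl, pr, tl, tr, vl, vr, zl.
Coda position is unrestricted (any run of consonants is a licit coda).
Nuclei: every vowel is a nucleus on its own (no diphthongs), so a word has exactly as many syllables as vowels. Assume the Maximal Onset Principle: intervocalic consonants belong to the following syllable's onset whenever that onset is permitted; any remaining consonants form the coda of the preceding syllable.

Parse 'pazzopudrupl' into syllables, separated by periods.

The vowels are a, o, u, u — 4 nuclei, so 4 syllables.
Between /a/ (V1) and /o/ (V2): /zz/; trying suffixes from longest down, /z/ is the first permitted one, so coda /z/ | onset /z/.
Between /o/ (V2) and /u/ (V3): /p/ is a single consonant, so it becomes the next onset.
Between /u/ (V3) and /u/ (V4): /dr/; trying suffixes from longest down, /r/ is the first permitted one, so coda /d/ | onset /r/.

paz.zo.pud.rupl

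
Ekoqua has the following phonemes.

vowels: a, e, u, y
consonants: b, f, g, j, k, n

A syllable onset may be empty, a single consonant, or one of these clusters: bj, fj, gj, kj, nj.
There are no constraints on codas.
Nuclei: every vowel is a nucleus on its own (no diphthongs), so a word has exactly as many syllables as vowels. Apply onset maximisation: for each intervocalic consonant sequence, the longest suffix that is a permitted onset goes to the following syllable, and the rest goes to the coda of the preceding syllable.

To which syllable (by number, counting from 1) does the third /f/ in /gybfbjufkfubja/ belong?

3

The vowels are y, u, u, a — 4 nuclei, so 4 syllables.
/y…u/ gap (V1→V2): /bfbj/; trying suffixes from longest down, /bj/ is the first permitted one, so coda /bf/ | onset /bj/.
/u…u/ gap (V2→V3): /fkf/ — longest licit onset from the right is /f/, leaving /fk/ as coda.
/u…a/ gap (V3→V4): /bj/ is a licit onset in full, so it all attaches to the next syllable.
Putting it together: gybf.bjufk.fu.bja.
The third /f/ is in the onset of syllable 3 (/fu/).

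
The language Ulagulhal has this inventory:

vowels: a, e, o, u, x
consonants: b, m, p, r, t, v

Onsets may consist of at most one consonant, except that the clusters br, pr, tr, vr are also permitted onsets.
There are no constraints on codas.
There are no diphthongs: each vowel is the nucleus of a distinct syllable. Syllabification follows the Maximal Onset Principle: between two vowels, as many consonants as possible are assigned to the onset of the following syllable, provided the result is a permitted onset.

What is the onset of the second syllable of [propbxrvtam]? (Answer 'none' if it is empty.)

b

The vowels are o, x, a — 3 nuclei, so 3 syllables.
Between /o/ (V1) and /x/ (V2): /pb/ splits as /p/ + /b/ (/b/ is the longest suffix that is a licit onset).
Between /x/ (V2) and /a/ (V3): cluster /rvt/ — the longest permitted-onset suffix is /t/; onset = /t/, preceding coda = /rv/.
Putting it together: prop.bxrv.tam.
Syllable 2 is /bxrv/: onset /b/, nucleus /x/, coda /rv/.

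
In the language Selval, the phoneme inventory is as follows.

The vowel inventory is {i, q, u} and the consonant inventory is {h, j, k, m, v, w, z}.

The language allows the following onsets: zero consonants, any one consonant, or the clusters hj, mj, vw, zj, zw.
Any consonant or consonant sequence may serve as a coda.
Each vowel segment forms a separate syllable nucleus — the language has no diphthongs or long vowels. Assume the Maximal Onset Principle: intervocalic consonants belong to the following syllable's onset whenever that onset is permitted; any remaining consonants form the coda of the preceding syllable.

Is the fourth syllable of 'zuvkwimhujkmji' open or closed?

Vowels present: u, i, u, i; each is a nucleus, giving 4 syllables.
σ1/σ2 boundary: cluster /vkw/ — the longest permitted-onset suffix is /w/; onset = /w/, preceding coda = /vk/.
σ2/σ3 boundary: /mh/ splits as /m/ + /h/ (/h/ is the longest suffix that is a licit onset).
σ3/σ4 boundary: /jkmj/; trying suffixes from longest down, /mj/ is the first permitted one, so coda /jk/ | onset /mj/.
So the parse is zuvk.wim.hujk.mji.
Syllable 4 is /mji/; it ends in its nucleus with no coda, so it is open.

open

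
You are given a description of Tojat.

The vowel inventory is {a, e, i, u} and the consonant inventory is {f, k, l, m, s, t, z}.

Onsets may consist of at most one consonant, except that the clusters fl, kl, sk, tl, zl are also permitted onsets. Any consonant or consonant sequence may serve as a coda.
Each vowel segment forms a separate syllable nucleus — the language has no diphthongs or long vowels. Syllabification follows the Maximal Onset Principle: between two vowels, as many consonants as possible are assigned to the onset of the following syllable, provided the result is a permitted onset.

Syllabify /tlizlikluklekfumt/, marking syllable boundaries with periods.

tli.zli.klu.klek.fumt

Nuclei (vowels): i, i, u, e, u → 5 syllables.
Between /i/ (V1) and /i/ (V2): /zl/ — entire cluster is a permitted onset → onset /zl/, coda ∅.
Between /i/ (V2) and /u/ (V3): /kl/ — entire cluster is a permitted onset → onset /kl/, coda ∅.
Between /u/ (V3) and /e/ (V4): /kl/ is a licit onset in full, so it all attaches to the next syllable.
Between /e/ (V4) and /u/ (V5): /kf/ splits as /k/ + /f/ (/f/ is the longest suffix that is a licit onset).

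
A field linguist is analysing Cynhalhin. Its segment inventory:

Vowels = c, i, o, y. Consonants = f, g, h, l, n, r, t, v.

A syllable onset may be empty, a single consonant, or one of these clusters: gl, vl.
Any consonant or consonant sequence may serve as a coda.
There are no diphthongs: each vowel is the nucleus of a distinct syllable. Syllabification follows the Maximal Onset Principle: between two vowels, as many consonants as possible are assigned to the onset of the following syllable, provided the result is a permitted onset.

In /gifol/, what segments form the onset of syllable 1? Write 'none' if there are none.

Vowels present: i, o; each is a nucleus, giving 2 syllables.
Between /i/ (V1) and /o/ (V2): just /f/ — single C goes to the following onset.
Syllabification: gi.fol.
Syllable 1 is /gi/: onset /g/, nucleus /i/, coda ∅.

g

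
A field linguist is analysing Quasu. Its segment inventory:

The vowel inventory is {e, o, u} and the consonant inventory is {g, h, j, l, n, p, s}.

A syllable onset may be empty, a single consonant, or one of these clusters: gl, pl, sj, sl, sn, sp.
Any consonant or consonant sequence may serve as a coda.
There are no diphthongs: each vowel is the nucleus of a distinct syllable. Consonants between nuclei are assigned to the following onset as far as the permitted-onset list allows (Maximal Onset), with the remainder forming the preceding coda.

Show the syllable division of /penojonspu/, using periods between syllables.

Nuclei (vowels): e, o, o, u → 4 syllables.
σ1/σ2 boundary: /n/ is a single consonant, so it becomes the next onset.
σ2/σ3 boundary: /j/ is a single consonant, so it becomes the next onset.
σ3/σ4 boundary: /nsp/ splits as /n/ + /sp/ (/sp/ is the longest suffix that is a licit onset).

pe.no.jon.spu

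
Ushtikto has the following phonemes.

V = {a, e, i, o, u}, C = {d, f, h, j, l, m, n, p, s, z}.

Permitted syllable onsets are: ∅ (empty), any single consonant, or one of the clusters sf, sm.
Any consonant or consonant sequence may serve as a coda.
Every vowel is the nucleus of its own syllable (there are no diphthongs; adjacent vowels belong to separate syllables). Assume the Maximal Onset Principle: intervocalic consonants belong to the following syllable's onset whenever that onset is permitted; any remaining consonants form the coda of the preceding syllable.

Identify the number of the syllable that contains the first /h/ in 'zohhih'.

1

Nuclei (vowels): o, i → 2 syllables.
σ1/σ2 boundary: /hh/; trying suffixes from longest down, /h/ is the first permitted one, so coda /h/ | onset /h/.
Result: zoh.hih.
The first /h/ is in the coda of syllable 1 (/zoh/).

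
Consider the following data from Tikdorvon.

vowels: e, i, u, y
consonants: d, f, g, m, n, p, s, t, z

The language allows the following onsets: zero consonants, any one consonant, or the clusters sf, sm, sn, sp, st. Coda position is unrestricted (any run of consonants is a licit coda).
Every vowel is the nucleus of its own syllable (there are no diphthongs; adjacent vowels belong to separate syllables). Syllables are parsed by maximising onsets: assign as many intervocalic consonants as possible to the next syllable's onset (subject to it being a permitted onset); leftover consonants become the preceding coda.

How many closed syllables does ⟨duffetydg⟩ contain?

The vowels are u, e, y — 3 nuclei, so 3 syllables.
Between /u/ (V1) and /e/ (V2): /ff/; trying suffixes from longest down, /f/ is the first permitted one, so coda /f/ | onset /f/.
Between /e/ (V2) and /y/ (V3): /t/ is a single consonant, so it becomes the next onset.
So the parse is duf.fe.tydg.
Classifying each syllable: /duf/ (closed), /fe/ (open), /tydg/ (closed).
Closed syllables: 2.

2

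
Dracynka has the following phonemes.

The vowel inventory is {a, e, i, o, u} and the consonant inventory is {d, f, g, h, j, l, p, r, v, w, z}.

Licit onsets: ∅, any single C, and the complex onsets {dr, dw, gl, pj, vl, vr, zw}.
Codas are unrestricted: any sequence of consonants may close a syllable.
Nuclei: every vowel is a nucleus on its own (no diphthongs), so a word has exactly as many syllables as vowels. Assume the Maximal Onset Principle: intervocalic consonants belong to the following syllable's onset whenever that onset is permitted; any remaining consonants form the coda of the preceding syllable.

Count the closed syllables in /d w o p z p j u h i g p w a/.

2

Vowels present: o, u, i, a; each is a nucleus, giving 4 syllables.
Between /o/ (V1) and /u/ (V2): /pzpj/; trying suffixes from longest down, /pj/ is the first permitted one, so coda /pz/ | onset /pj/.
Between /u/ (V2) and /i/ (V3): just /h/ — single C goes to the following onset.
Between /i/ (V3) and /a/ (V4): /gpw/; trying suffixes from longest down, /w/ is the first permitted one, so coda /gp/ | onset /w/.
Syllabification: dwopz.pju.higp.wa.
Classifying each syllable: /dwopz/ (closed), /pju/ (open), /higp/ (closed), /wa/ (open).
Closed syllables: 2.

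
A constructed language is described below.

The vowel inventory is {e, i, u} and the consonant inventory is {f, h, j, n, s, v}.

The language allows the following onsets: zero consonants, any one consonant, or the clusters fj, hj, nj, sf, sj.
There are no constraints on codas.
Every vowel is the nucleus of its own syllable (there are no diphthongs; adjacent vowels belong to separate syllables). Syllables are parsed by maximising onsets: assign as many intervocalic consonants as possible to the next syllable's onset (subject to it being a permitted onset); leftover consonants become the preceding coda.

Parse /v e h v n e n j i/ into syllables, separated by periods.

vehv.ne.nji

The vowels are e, e, i — 3 nuclei, so 3 syllables.
/e…e/ gap (V1→V2): /hvn/ — longest licit onset from the right is /n/, leaving /hv/ as coda.
/e…i/ gap (V2→V3): cluster /nj/ — /nj/ is itself a permitted onset, so the whole cluster goes right; preceding coda = ∅.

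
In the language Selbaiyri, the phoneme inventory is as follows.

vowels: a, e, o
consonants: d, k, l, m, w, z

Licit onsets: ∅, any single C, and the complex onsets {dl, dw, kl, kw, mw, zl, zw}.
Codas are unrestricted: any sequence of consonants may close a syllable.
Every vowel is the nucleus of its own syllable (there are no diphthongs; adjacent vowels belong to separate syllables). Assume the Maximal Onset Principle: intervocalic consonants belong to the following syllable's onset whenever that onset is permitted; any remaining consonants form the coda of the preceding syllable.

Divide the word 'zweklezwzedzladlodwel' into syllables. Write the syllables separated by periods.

zwe.klezw.zed.zla.dlo.dwel

Nuclei (vowels): e, e, e, a, o, e → 6 syllables.
/e…e/ gap (V1→V2): /kl/ — entire cluster is a permitted onset → onset /kl/, coda ∅.
/e…e/ gap (V2→V3): /zwz/ — longest licit onset from the right is /z/, leaving /zw/ as coda.
/e…a/ gap (V3→V4): /dzl/ — longest licit onset from the right is /zl/, leaving /d/ as coda.
/a…o/ gap (V4→V5): /dl/ — entire cluster is a permitted onset → onset /dl/, coda ∅.
/o…e/ gap (V5→V6): /dw/ is a licit onset in full, so it all attaches to the next syllable.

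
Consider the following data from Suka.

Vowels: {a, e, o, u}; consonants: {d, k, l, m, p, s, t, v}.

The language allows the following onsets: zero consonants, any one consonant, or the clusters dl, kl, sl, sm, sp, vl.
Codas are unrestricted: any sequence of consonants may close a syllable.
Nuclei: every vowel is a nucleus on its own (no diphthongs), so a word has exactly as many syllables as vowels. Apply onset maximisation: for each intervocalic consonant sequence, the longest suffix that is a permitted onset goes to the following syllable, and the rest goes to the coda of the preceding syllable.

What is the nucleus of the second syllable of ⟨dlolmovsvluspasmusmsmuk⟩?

Vowels present: o, o, u, a, u, u; each is a nucleus, giving 6 syllables.
The second nucleus (vowel 2 from the left) is /o/.

o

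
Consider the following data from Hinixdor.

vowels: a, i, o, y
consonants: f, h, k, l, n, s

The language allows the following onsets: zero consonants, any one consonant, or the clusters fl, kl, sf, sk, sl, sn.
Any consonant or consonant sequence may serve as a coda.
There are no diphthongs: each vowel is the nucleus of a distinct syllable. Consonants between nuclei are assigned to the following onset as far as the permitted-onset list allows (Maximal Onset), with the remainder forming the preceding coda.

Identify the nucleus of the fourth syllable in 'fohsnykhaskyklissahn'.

y

The vowels are o, y, a, y, i, a — 6 nuclei, so 6 syllables.
The fourth nucleus (vowel 4 from the left) is /y/.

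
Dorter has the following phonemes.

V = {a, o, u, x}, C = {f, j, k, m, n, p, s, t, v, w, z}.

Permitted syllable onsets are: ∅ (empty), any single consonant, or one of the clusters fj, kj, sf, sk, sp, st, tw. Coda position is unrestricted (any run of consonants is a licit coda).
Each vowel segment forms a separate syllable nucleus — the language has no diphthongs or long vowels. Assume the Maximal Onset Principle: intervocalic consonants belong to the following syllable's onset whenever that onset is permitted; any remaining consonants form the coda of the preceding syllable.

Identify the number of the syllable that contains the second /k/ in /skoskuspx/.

2

Vowels present: o, u, x; each is a nucleus, giving 3 syllables.
/o…u/ gap (V1→V2): /sk/ is a licit onset in full, so it all attaches to the next syllable.
/u…x/ gap (V2→V3): /sp/ is a licit onset in full, so it all attaches to the next syllable.
So the parse is sko.sku.spx.
The second /k/ is in the onset of syllable 2 (/sku/).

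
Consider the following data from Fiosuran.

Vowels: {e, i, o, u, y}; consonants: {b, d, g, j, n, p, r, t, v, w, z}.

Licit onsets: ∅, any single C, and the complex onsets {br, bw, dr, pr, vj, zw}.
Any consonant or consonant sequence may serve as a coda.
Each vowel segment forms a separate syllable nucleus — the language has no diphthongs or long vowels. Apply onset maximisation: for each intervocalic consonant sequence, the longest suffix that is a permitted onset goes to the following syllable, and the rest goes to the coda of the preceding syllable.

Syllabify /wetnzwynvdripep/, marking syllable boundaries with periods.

wetn.zwynv.dri.pep

The vowels are e, y, i, e — 4 nuclei, so 4 syllables.
V1 /e/ – V2 /y/: /tnzw/ — longest licit onset from the right is /zw/, leaving /tn/ as coda.
V2 /y/ – V3 /i/: /nvdr/; trying suffixes from longest down, /dr/ is the first permitted one, so coda /nv/ | onset /dr/.
V3 /i/ – V4 /e/: /p/ → onset of the next syllable (single consonants are always licit onsets).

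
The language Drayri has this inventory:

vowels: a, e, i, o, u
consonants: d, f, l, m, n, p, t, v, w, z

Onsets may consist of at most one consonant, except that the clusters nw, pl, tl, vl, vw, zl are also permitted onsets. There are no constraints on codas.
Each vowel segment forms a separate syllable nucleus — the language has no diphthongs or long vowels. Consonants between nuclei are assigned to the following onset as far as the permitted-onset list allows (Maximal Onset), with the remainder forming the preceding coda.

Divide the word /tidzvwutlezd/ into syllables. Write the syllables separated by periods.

Nuclei (vowels): i, u, e → 3 syllables.
Between /i/ (V1) and /u/ (V2): /dzvw/; trying suffixes from longest down, /vw/ is the first permitted one, so coda /dz/ | onset /vw/.
Between /u/ (V2) and /e/ (V3): cluster /tl/ — /tl/ is itself a permitted onset, so the whole cluster goes right; preceding coda = ∅.

tidz.vwu.tlezd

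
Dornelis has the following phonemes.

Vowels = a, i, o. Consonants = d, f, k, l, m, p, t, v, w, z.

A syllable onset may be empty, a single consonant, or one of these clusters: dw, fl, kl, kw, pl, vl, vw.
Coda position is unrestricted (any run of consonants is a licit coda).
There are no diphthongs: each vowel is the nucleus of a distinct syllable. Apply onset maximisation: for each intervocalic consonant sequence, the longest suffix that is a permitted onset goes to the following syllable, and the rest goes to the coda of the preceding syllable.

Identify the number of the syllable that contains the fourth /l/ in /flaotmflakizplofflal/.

Vowels present: a, o, a, i, o, a; each is a nucleus, giving 6 syllables.
Between /a/ (V1) and /o/ (V2): nothing intervenes; syllable break is V.V.
Between /o/ (V2) and /a/ (V3): cluster /tmfl/ — the longest permitted-onset suffix is /fl/; onset = /fl/, preceding coda = /tm/.
Between /a/ (V3) and /i/ (V4): just /k/ — single C goes to the following onset.
Between /i/ (V4) and /o/ (V5): /zpl/ — longest licit onset from the right is /pl/, leaving /z/ as coda.
Between /o/ (V5) and /a/ (V6): cluster /ffl/ — the longest permitted-onset suffix is /fl/; onset = /fl/, preceding coda = /f/.
Syllabification: fla.otm.fla.kiz.plof.flal.
The fourth /l/ is in the onset of syllable 6 (/flal/).

6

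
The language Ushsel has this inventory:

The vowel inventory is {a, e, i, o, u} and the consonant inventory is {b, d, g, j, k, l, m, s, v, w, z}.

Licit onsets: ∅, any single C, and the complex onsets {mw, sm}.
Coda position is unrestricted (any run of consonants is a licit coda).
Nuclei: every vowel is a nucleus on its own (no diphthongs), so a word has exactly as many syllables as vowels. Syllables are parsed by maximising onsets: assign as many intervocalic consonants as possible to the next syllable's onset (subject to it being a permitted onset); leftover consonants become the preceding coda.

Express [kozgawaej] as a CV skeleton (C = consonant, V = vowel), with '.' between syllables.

Nuclei (vowels): o, a, a, e → 4 syllables.
σ1/σ2 boundary: cluster /zg/ — the longest permitted-onset suffix is /g/; onset = /g/, preceding coda = /z/.
σ2/σ3 boundary: /w/ is a single consonant, so it becomes the next onset.
σ3/σ4 boundary: hiatus — the boundary sits between the two vowels.
Syllabification: koz.ga.wa.ej.
Mapping each syllable to C/V: /koz/ → CVC, /ga/ → CV, /wa/ → CV, /ej/ → VC.

CVC.CV.CV.VC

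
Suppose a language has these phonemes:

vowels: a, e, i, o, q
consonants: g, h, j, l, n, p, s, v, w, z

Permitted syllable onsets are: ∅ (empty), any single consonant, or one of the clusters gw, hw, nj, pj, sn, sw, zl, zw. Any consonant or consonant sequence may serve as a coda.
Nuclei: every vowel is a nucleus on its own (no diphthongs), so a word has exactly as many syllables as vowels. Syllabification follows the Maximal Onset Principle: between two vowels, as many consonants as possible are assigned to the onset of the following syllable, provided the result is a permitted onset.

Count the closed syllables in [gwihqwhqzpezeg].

3

The vowels are i, q, q, e, e — 5 nuclei, so 5 syllables.
/i…q/ gap (V1→V2): /h/ is a single consonant, so it becomes the next onset.
/q…q/ gap (V2→V3): /wh/ — longest licit onset from the right is /h/, leaving /w/ as coda.
/q…e/ gap (V3→V4): /zp/ — longest licit onset from the right is /p/, leaving /z/ as coda.
/e…e/ gap (V4→V5): just /z/ — single C goes to the following onset.
Result: gwi.hqw.hqz.pe.zeg.
Classifying each syllable: /gwi/ (open), /hqw/ (closed), /hqz/ (closed), /pe/ (open), /zeg/ (closed).
Closed syllables: 3.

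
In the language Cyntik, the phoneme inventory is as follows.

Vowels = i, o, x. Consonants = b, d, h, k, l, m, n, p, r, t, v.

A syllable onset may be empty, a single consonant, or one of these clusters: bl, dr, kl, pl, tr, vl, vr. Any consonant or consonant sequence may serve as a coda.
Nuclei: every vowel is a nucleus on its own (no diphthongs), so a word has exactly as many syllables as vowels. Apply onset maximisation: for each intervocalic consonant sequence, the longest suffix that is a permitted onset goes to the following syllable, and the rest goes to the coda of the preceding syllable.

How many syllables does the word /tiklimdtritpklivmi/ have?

5

Nuclei (vowels): i, i, i, i, i → 5 syllables.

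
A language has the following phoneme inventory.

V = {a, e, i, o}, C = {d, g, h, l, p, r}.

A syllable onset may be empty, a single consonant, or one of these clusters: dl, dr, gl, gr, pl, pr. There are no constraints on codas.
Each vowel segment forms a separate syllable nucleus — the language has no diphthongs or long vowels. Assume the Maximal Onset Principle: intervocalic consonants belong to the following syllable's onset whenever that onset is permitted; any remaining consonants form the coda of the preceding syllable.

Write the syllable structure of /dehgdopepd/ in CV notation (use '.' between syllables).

Vowels present: e, o, e; each is a nucleus, giving 3 syllables.
/e…o/ gap (V1→V2): /hgd/ splits as /hg/ + /d/ (/d/ is the longest suffix that is a licit onset).
/o…e/ gap (V2→V3): /p/ is a single consonant, so it becomes the next onset.
Syllabification: dehg.do.pepd.
Mapping each syllable to C/V: /dehg/ → CVCC, /do/ → CV, /pepd/ → CVCC.

CVCC.CV.CVCC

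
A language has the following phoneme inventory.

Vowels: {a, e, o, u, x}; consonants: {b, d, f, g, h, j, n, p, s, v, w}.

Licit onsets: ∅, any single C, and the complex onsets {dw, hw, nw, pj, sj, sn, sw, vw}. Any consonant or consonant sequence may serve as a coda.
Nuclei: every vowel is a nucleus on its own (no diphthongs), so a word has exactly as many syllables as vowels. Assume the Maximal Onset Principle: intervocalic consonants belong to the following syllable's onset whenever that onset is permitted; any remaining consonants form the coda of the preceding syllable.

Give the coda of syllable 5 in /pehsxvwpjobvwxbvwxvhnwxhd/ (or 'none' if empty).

vh

Nuclei (vowels): e, x, o, x, x, x → 6 syllables.
σ1/σ2 boundary: /hs/ — longest licit onset from the right is /s/, leaving /h/ as coda.
σ2/σ3 boundary: /vwpj/ — longest licit onset from the right is /pj/, leaving /vw/ as coda.
σ3/σ4 boundary: cluster /bvw/ — the longest permitted-onset suffix is /vw/; onset = /vw/, preceding coda = /b/.
σ4/σ5 boundary: /bvw/; trying suffixes from longest down, /vw/ is the first permitted one, so coda /b/ | onset /vw/.
σ5/σ6 boundary: /vhnw/ splits as /vh/ + /nw/ (/nw/ is the longest suffix that is a licit onset).
So the parse is peh.sxvw.pjob.vwxb.vwxvh.nwxhd.
Syllable 5 is /vwxvh/: onset /vw/, nucleus /x/, coda /vh/.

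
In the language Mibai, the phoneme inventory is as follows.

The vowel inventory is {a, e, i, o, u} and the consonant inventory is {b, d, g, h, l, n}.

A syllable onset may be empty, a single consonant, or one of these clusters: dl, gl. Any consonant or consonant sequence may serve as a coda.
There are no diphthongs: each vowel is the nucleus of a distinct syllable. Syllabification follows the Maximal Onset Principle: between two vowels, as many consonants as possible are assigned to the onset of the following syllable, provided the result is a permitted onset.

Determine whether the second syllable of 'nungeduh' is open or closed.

Vowels present: u, e, u; each is a nucleus, giving 3 syllables.
Between /u/ (V1) and /e/ (V2): /ng/; trying suffixes from longest down, /g/ is the first permitted one, so coda /n/ | onset /g/.
Between /e/ (V2) and /u/ (V3): just /d/ — single C goes to the following onset.
Putting it together: nun.ge.duh.
Syllable 2 is /ge/; it ends in its nucleus with no coda, so it is open.

open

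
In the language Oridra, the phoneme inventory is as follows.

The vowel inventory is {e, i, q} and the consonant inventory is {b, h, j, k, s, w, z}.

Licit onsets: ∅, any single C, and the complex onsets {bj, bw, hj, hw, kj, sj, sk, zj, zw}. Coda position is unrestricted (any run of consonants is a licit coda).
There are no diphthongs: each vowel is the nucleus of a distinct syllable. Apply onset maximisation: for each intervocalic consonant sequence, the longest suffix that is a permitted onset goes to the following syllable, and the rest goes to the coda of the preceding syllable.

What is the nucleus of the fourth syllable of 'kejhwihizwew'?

e

Vowels present: e, i, i, e; each is a nucleus, giving 4 syllables.
The fourth nucleus (vowel 4 from the left) is /e/.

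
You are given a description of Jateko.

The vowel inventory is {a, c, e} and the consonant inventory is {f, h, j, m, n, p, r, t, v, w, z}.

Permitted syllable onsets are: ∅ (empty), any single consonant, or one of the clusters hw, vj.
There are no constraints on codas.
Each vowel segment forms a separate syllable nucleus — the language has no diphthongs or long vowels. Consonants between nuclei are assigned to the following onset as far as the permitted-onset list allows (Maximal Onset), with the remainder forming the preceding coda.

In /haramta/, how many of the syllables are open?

2

Nuclei (vowels): a, a, a → 3 syllables.
/a…a/ gap (V1→V2): /r/ is a single consonant, so it becomes the next onset.
/a…a/ gap (V2→V3): /mt/ — longest licit onset from the right is /t/, leaving /m/ as coda.
Result: ha.ram.ta.
Classifying each syllable: /ha/ (open), /ram/ (closed), /ta/ (open).
Open syllables: 2.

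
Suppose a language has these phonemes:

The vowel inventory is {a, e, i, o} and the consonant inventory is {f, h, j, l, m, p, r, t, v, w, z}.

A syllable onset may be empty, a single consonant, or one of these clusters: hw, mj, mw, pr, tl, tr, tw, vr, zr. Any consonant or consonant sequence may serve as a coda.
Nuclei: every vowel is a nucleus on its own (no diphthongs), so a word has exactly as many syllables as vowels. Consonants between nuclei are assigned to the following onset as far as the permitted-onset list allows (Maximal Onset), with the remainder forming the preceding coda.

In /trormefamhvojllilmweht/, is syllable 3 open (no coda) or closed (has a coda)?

The vowels are o, e, a, o, i, e — 6 nuclei, so 6 syllables.
Between /o/ (V1) and /e/ (V2): cluster /rm/ — the longest permitted-onset suffix is /m/; onset = /m/, preceding coda = /r/.
Between /e/ (V2) and /a/ (V3): /f/ is a single consonant, so it becomes the next onset.
Between /a/ (V3) and /o/ (V4): /mhv/ — longest licit onset from the right is /v/, leaving /mh/ as coda.
Between /o/ (V4) and /i/ (V5): /jll/ splits as /jl/ + /l/ (/l/ is the longest suffix that is a licit onset).
Between /i/ (V5) and /e/ (V6): /lmw/ — longest licit onset from the right is /mw/, leaving /l/ as coda.
Result: tror.me.famh.vojl.lil.mweht.
Syllable 3 is /famh/ with coda /mh/, so it is closed.

closed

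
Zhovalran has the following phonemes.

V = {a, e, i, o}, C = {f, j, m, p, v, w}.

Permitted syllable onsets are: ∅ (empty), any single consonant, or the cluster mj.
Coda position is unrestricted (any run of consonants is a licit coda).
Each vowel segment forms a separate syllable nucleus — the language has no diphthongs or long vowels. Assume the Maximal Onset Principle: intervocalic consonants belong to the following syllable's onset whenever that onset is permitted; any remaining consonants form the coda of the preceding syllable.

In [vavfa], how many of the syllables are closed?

1

Nuclei (vowels): a, a → 2 syllables.
V1 /a/ – V2 /a/: /vf/; trying suffixes from longest down, /f/ is the first permitted one, so coda /v/ | onset /f/.
Syllabification: vav.fa.
Classifying each syllable: /vav/ (closed), /fa/ (open).
Closed syllables: 1.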